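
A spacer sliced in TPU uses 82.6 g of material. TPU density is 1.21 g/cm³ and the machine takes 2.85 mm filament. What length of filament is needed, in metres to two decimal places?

10.70 m

Extruded volume: 82.6/1.21 = 68.2645 cm³ (68264.5 mm³).
A = π r² = π × 1.425² = 6.3794 mm².
Length = 68264.5 / 6.3794 = 10700.77 mm = 10.70 m.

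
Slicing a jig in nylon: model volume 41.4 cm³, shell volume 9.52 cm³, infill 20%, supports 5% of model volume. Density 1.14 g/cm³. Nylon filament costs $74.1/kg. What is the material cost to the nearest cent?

Volume inside the shell = 41.4 − 9.52, so 31.88 cm³.
Deposited infill = 0.20 × 31.88 = 6.376 cm³.
Support = 0.05 × 41.4 = 2.07 cm³.
Total printed volume: 9.52 + 6.376 + 2.07 → 17.966 cm³.
Mass = 17.966 × 1.14 = 20.48124 g.
Cost = 20.48124 g / 1000 × $74.1/kg = $1.52.

$1.52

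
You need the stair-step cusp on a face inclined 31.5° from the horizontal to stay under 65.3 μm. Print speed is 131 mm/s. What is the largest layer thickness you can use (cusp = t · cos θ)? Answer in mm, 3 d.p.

t = h_c / cos θ = 0.0653 / 0.8526 = 0.077 mm.

0.077 mm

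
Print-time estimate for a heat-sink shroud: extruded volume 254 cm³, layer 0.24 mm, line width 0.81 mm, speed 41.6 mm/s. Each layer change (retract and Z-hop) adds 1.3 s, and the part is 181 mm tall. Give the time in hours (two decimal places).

Extrusion cross-section = 0.24 × 0.81 = 0.1944 mm².
Total extruded path = 254000/0.1944 = 1306584.4 mm.
Time extruding: 1306584.4 / 41.6 → 31408.3 s.
Layers = ⌈181/0.24⌉ = 755.
Non-print overhead = 755 × 1.3, so 981.5 s.
Total = 31408.3 + 981.5 = 32389.8 s = 9.00 hours.

9.00 hours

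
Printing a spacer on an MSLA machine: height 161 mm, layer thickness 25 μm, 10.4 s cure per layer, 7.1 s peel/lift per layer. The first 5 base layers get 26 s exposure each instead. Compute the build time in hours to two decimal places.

31.33 hours

Layer count = ceil(161 / 0.025) = 6440.
Burn-in layers = 5 × (26 + 7.1) = 165.5 s.
Remaining layers = 6435 × (10.4 + 7.1), so 112612.5 s.
Total = 165.5 + 112612.5 = 112778 s = 31.33 hours.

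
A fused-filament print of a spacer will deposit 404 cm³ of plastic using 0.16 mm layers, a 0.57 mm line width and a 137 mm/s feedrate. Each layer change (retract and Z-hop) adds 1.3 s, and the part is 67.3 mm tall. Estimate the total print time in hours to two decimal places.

Line area = 0.16 × 0.57 = 0.0912 mm².
Toolpath length = 404 cm³ / 0.0912 mm² = 404000 / 0.0912 = 4429824.6 mm.
Time extruding = 4429824.6 / 137, so 32334.5 s.
Layer count = ceil(67.3 / 0.16) = 421.
Non-print overhead: 421 × 1.3 → 547.3 s.
Altogether 32334.5 + 547.3 = 32881.8 s, i.e. 9.13 hours.

9.13 hours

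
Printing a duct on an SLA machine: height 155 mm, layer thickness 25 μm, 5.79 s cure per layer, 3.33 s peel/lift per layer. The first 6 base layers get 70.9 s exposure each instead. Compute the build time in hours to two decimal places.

Number of layers: 155 / 0.025 → 6200 (rounded up).
Bottom layers: 6 × (70.9 + 3.33) → 445.38 s.
Regular layers = 6194 × (5.79 + 3.33), so 56489.28 s.
Sum: 445.38 + 56489.28 = 56934.66 s → 15.82 hours.

15.82 hours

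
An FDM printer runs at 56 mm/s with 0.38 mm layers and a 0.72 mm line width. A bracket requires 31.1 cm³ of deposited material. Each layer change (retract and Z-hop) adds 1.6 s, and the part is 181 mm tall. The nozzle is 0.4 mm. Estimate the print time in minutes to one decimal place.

Line area = 0.38 × 0.72 = 0.2736 mm².
Toolpath length = 31.1 cm³ / 0.2736 mm² = 31100 / 0.2736 = 113669.6 mm.
Extrusion time = 113669.6 / 56, so 2029.8 s.
Number of layers: 181 / 0.38 → 477 (rounded up).
Z-hop total: 477 × 1.6 → 763.2 s.
Total = 2029.8 + 763.2 = 2793 s = 46.6 minutes.

46.6 minutes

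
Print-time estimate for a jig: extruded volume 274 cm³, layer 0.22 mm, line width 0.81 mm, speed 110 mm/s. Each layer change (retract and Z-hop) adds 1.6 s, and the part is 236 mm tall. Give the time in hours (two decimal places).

Extrusion cross-section: 0.22 × 0.81 → 0.1782 mm².
Total extruded path = 274000/0.1782 = 1537598.2 mm.
Extrusion time = 1537598.2 / 110 = 13978.2 s.
Layer count = ceil(236 / 0.22) = 1073.
Layer-change overhead = 1073 × 1.6 = 1716.8 s.
Total = 13978.2 + 1716.8 = 15695 s = 4.36 hours.

4.36 hours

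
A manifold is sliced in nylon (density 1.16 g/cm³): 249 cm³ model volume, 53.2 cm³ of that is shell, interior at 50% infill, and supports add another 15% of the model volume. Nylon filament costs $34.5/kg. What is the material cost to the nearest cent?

Volume inside the shell: 249 − 53.2 → 195.8 cm³.
Infill volume = 0.50 × 195.8 = 97.9 cm³.
Support: 0.15 × 249 → 37.35 cm³.
Deposited volume: 53.2 + 97.9 + 37.35 → 188.45 cm³.
Mass = 188.45 × 1.16, so 218.602 g.
At $34.5/kg: 218.602/1000 × 34.5 = $7.54.

$7.54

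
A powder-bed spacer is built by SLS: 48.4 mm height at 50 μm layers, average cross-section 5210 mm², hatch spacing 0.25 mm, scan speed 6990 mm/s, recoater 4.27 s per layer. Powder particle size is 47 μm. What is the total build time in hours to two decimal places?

Layer count = ceil(48.4 / 0.05) = 968.
Hatch length per layer: 5210 / 0.25 → 20840 mm.
Laser time per layer = 20840 / 6990, so 2.9814 s.
Time per layer = 2.9814 + 4.27, so 7.2514 s.
968 layers × 7.2514 s/layer = 7019.3552 s, i.e. 1.95 hours.

1.95 hours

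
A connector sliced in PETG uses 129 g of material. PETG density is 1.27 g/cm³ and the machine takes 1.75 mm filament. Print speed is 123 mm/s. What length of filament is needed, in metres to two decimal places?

42.23 m

Volume = 129 g / 1.27 g·cm⁻³ = 101.5748 cm³ = 101574.8 mm³.
A = π r² = π × 0.875² = 2.4053 mm².
Length = 101574.8 / 2.4053 = 42229.58 mm = 42.23 m.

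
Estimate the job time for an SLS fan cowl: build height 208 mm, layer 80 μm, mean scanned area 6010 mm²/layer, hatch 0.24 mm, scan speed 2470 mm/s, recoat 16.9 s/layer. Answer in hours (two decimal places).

Layers = ⌈208/0.08⌉ = 2600.
Per-layer scan distance = 6010 / 0.24 = 25041.7 mm.
Per-layer scan time = 25041.7 / 2470 = 10.1383 s.
Per-layer time = 10.1383 + 16.9, so 27.0383 s.
Build time = 2600 × 27.0383 = 70299.58 s = 19.53 hours.

19.53 hours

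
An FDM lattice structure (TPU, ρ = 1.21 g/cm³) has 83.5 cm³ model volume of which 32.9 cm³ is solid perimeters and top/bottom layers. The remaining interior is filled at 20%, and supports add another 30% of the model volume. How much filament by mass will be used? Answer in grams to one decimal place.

Infill region: 83.5 − 32.9 → 50.6 cm³.
Infill deposited = 0.20 × 50.6, so 10.12 cm³.
Support = 0.30 × 83.5, so 25.05 cm³.
Total printed volume = 32.9 + 10.12 + 25.05, so 68.07 cm³.
Mass = 68.07 × 1.21, so 82.3647 g.

82.4 g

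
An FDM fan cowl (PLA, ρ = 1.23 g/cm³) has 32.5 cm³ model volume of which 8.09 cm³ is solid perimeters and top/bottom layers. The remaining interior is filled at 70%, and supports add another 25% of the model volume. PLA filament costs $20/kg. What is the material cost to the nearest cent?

Infill region = 32.5 − 8.09, so 24.41 cm³.
Infill deposited = 0.70 × 24.41, so 17.087 cm³.
Support = 0.25 × 32.5 = 8.125 cm³.
Total extruded = 8.09 + 17.087 + 8.125, so 33.302 cm³.
Mass = 33.302 × 1.23, so 40.96146 g.
Cost = 40.96146 g / 1000 × $20/kg = $0.82.

$0.82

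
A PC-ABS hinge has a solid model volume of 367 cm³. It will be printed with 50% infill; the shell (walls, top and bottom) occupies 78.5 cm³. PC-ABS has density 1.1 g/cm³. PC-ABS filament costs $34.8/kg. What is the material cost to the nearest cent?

Infill region = 367 − 78.5, so 288.5 cm³.
Infill volume = 0.50 × 288.5 = 144.25 cm³.
Total extruded: 78.5 + 144.25 → 222.75 cm³.
Mass = 222.75 × 1.1, so 245.025 g.
At $34.8/kg: 245.025/1000 × 34.8 = $8.53.

$8.53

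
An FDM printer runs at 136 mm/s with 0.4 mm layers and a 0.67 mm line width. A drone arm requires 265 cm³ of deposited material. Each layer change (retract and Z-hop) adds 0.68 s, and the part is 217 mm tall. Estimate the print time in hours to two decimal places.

2.12 hours

Bead cross-section = 0.4 × 0.67, so 0.268 mm².
Total extruded path = 265000/0.268 = 988806 mm.
Time extruding: 988806 / 136 → 7270.6 s.
Layers = ⌈217/0.4⌉ = 543.
Z-hop total: 543 × 0.68 → 369.24 s.
Total = 7270.6 + 369.24 = 7639.84 s = 2.12 hours.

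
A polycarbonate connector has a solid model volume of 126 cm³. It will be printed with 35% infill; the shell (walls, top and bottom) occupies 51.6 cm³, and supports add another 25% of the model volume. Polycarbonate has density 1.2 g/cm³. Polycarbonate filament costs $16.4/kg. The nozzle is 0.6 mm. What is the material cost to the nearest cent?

Infill region = 126 − 51.6, so 74.4 cm³.
Deposited infill: 0.35 × 74.4 → 26.04 cm³.
Support: 0.25 × 126 → 31.5 cm³.
Deposited volume: 51.6 + 26.04 + 31.5 → 109.14 cm³.
Mass: 109.14 × 1.2 → 130.968 g.
Cost = 130.968 g / 1000 × $16.4/kg = $2.15.

$2.15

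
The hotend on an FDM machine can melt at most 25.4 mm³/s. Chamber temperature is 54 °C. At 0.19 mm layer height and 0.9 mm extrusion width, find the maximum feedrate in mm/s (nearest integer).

Extrusion cross-section: 0.19 × 0.9 → 0.171 mm².
v_max = Q/A = 25.4/0.171 = 148.54 mm/s → 149 mm/s.

149 mm/s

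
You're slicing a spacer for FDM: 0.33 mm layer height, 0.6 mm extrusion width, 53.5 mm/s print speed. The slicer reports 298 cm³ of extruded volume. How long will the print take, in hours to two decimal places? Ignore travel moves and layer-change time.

7.81 hours

Line area = 0.33 × 0.6 = 0.198 mm².
Toolpath length = 298 cm³ / 0.198 mm² = 298000 / 0.198 = 1505050.5 mm.
Print-move time = 1505050.5 / 53.5 = 28131.8 s.
Converting: 28131.8 s = 7.81 hours.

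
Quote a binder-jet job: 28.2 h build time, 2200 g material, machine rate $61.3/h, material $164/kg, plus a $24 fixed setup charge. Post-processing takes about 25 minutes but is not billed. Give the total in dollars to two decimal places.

Machine-time cost = 61.3 × 28.2, so $1728.66.
Material cost = 164 × 2200/1000 = $360.80.
Total = 1728.66 + 360.80 + 24 = $2113.46.

$2113.46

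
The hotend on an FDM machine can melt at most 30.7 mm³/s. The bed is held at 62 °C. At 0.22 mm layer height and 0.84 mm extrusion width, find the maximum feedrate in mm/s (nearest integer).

A: 0.22 × 0.84 → 0.1848 mm².
Max speed = 30.7 / 0.1848 = 166.13 ≈ 166 mm/s.

166 mm/s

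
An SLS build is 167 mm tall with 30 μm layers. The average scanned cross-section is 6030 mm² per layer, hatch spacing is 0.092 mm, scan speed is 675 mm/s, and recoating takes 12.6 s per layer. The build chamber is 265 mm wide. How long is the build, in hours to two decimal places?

Number of layers: 167 / 0.03 → 5567 (rounded up).
Scan path per layer = 6030 / 0.092 = 65543.5 mm.
Laser time per layer = 65543.5 / 675, so 97.1015 s.
Time per layer = 97.1015 + 12.6, so 109.7015 s.
5567 layers × 109.7015 s/layer = 610708.2505 s, i.e. 169.64 hours.

169.64 hours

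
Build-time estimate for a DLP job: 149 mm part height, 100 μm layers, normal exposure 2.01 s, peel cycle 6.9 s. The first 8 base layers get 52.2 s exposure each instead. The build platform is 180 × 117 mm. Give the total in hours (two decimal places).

3.80 hours

Number of layers: 149 / 0.1 → 1490 (rounded up).
Bottom layers: 8 × (52.2 + 6.9) → 472.8 s.
Remaining layers = 1482 × (2.01 + 6.9), so 13204.62 s.
Sum: 472.8 + 13204.62 = 13677.42 s → 3.80 hours.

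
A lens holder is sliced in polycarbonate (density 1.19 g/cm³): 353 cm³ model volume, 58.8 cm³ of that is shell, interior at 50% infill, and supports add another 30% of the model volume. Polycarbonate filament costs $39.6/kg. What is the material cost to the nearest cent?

$14.69

Interior volume: 353 − 58.8 → 294.2 cm³.
Infill volume = 0.50 × 294.2 = 147.1 cm³.
Support: 0.30 × 353 → 105.9 cm³.
Total printed volume: 58.8 + 147.1 + 105.9 → 311.8 cm³.
Mass = 311.8 × 1.19 = 371.042 g.
Cost = 371.042 g / 1000 × $39.6/kg = $14.69.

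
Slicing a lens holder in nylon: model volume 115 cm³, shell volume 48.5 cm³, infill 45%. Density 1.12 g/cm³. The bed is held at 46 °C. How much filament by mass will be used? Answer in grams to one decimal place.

87.8 g

Infill region = 115 − 48.5 = 66.5 cm³.
Infill volume = 0.45 × 66.5, so 29.925 cm³.
Total printed volume = 48.5 + 29.925 = 78.425 cm³.
Mass = 78.425 × 1.12 = 87.836 g.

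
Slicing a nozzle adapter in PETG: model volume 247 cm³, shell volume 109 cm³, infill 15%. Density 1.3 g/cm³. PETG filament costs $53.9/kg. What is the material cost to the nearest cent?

Infill region = 247 − 109, so 138 cm³.
Infill volume: 0.15 × 138 → 20.7 cm³.
Total extruded: 109 + 20.7 → 129.7 cm³.
Mass = 129.7 × 1.3 = 168.61 g.
Cost = 168.61 g / 1000 × $53.9/kg = $9.09.

$9.09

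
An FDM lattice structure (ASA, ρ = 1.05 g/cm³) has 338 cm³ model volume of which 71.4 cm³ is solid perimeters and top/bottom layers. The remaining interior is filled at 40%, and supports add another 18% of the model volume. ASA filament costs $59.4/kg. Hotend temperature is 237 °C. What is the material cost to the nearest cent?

$14.90

Interior volume = 338 − 71.4 = 266.6 cm³.
Infill volume: 0.40 × 266.6 → 106.64 cm³.
Support = 0.18 × 338 = 60.84 cm³.
Total extruded = 71.4 + 106.64 + 60.84, so 238.88 cm³.
Mass = 238.88 × 1.05 = 250.824 g.
At $59.4/kg: 250.824/1000 × 59.4 = $14.90.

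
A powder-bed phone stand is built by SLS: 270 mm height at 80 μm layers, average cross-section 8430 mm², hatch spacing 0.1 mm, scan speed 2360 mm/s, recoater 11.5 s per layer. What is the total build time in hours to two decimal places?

44.27 hours

Number of layers: 270 / 0.08 → 3375 (rounded up).
Scan path per layer = 8430 / 0.1, so 84300 mm.
Scan time per layer = 84300 / 2360, so 35.7203 s.
Per-layer time: 35.7203 + 11.5 → 47.2203 s.
Build time = 3375 × 47.2203 = 159368.5125 s = 44.27 hours.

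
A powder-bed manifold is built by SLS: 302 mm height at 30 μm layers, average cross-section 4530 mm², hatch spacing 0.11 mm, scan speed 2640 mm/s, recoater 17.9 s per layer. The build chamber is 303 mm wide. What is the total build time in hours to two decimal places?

Number of layers: 302 / 0.03 → 10067 (rounded up).
Hatch length per layer: 4530 / 0.11 → 41181.8 mm.
Per-layer scan time = 41181.8 / 2640, so 15.5992 s.
Layer cycle = 15.5992 + 17.9 = 33.4992 s.
Total: 10067 × 33.4992 s = 337236.4464 s → 93.68 hours.

93.68 hours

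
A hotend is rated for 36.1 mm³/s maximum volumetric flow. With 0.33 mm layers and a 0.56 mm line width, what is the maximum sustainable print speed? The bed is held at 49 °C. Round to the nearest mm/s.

195 mm/s

Extrusion cross-section = 0.33 × 0.56 = 0.1848 mm².
v_max = Q/A = 36.1/0.1848 = 195.35 mm/s → 195 mm/s.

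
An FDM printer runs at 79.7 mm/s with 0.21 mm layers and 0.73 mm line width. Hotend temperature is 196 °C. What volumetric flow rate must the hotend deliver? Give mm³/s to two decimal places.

12.22

Bead cross-section: 0.21 × 0.73 → 0.1533 mm².
Q = v·A = 79.7 × 0.1533 = 12.22 mm³/s.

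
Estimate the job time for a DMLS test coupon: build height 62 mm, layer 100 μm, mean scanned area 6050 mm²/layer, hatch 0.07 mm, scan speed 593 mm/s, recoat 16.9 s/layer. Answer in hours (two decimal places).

Layers = ⌈62/0.1⌉ = 620.
Per-layer scan distance = 6050 / 0.07 = 86428.6 mm.
Per-layer scan time: 86428.6 / 593 → 145.7481 s.
Layer cycle: 145.7481 + 16.9 → 162.6481 s.
620 layers × 162.6481 s/layer = 100841.822 s, i.e. 28.01 hours.

28.01 hours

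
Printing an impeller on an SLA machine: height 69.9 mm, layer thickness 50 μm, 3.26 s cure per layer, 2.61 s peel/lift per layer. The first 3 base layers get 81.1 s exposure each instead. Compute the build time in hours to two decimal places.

Layers = ⌈69.9/0.05⌉ = 1398.
Base layers = 3 × (81.1 + 2.61) = 251.13 s.
Normal layers = 1395 × (3.26 + 2.61) = 8188.65 s.
Total = 251.13 + 8188.65 = 8439.78 s = 2.34 hours.

2.34 hours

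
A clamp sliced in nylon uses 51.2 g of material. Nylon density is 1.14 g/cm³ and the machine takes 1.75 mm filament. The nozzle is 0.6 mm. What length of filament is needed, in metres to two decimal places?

Volume = 51.2 g / 1.14 g·cm⁻³ = 44.9123 cm³ = 44912.3 mm³.
Cross-section of 1.75 mm filament: π·(1.75/2)² = 2.4053 mm².
Length = 44912.3 / 2.4053 = 18672.22 mm = 18.67 m.

18.67 m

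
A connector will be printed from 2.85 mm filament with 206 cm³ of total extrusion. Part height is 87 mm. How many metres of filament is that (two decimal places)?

32.29 m

A = π r² = π × 1.425² = 6.3794 mm².
Length = 206 cm³ / 6.3794 mm² = 206000 / 6.3794 = 32291.44 mm = 32.29 m.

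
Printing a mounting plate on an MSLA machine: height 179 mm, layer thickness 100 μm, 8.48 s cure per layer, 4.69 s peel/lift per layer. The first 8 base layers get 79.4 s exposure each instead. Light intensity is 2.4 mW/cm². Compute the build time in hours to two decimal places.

6.71 hours

Number of layers: 179 / 0.1 → 1790 (rounded up).
Base layers: 8 × (79.4 + 4.69) → 672.72 s.
Regular layers: 1782 × (8.48 + 4.69) → 23468.94 s.
Total = 672.72 + 23468.94 = 24141.66 s = 6.71 hours.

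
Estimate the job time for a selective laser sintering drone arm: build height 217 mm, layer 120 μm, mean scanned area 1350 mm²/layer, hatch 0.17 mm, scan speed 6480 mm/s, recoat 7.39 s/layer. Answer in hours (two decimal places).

4.33 hours

Number of layers: 217 / 0.12 → 1809 (rounded up).
Hatch length per layer: 1350 / 0.17 → 7941.2 mm.
Laser time per layer = 7941.2 / 6480 = 1.2255 s.
Time per layer = 1.2255 + 7.39, so 8.6155 s.
Total: 1809 × 8.6155 s = 15585.4395 s → 4.33 hours.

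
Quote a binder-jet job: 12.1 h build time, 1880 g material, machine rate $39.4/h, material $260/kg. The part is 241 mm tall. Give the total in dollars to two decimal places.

$965.54

Machine cost = 39.4 × 12.1 = $476.74.
Material charge: 260 × 1880/1000 → $488.80.
Job cost: 476.74 + 488.80 = $965.54.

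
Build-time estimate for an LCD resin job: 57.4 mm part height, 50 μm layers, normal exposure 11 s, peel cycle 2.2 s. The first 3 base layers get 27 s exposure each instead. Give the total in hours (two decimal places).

4.22 hours

Layers = ⌈57.4/0.05⌉ = 1148.
Burn-in layers: 3 × (27 + 2.2) → 87.6 s.
Remaining layers = 1145 × (11 + 2.2), so 15114 s.
Sum: 87.6 + 15114 = 15201.6 s → 4.22 hours.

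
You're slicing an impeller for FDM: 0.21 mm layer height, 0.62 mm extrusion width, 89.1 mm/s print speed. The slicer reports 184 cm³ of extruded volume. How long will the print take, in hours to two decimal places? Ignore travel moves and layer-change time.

Line area = 0.21 × 0.62, so 0.1302 mm².
Total extruded path = 184000/0.1302 = 1413210.4 mm.
Print-move time = 1413210.4 / 89.1, so 15860.9 s.
In the requested units: 15860.9 s = 4.41 hours.

4.41 hours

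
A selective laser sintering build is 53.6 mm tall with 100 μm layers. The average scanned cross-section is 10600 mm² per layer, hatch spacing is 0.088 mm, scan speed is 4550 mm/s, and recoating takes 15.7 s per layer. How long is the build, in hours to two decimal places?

Layer count = ceil(53.6 / 0.1) = 536.
Scan path per layer: 10600 / 0.088 → 120454.5 mm.
Per-layer scan time = 120454.5 / 4550 = 26.4735 s.
Layer cycle = 26.4735 + 15.7, so 42.1735 s.
Build time = 536 × 42.1735 = 22604.996 s = 6.28 hours.

6.28 hours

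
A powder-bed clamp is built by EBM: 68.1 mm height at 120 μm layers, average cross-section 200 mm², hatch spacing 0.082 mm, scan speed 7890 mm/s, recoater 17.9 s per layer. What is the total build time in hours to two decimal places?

Layer count = ceil(68.1 / 0.12) = 568.
Scan path per layer = 200 / 0.082 = 2439 mm.
Per-layer scan time = 2439 / 7890 = 0.3091 s.
Layer cycle: 0.3091 + 17.9 → 18.2091 s.
Total: 568 × 18.2091 s = 10342.7688 s → 2.87 hours.

2.87 hours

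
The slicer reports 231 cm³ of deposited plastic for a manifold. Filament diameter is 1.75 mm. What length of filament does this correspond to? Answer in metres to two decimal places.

Cross-section of 1.75 mm filament: π·(1.75/2)² = 2.4053 mm².
Length = 231 cm³ / 2.4053 mm² = 231000 / 2.4053 = 96037.92 mm = 96.04 m.

96.04 m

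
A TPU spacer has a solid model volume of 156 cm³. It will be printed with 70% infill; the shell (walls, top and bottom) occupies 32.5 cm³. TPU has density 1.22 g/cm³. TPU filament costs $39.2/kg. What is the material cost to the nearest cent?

Infill region = 156 − 32.5 = 123.5 cm³.
Infill deposited: 0.70 × 123.5 → 86.45 cm³.
Total printed volume = 32.5 + 86.45 = 118.95 cm³.
Mass: 118.95 × 1.22 → 145.119 g.
At $39.2/kg: 145.119/1000 × 39.2 = $5.69.

$5.69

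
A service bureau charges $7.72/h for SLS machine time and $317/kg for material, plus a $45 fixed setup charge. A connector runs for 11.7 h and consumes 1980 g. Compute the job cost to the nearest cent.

Time charge: 7.72 × 11.7 → $90.324.
Feedstock cost: 317 × 1980/1000 → $627.66.
Total = 90.324 + 627.66 + 45 = 762.984 ≈ $762.98.

$762.98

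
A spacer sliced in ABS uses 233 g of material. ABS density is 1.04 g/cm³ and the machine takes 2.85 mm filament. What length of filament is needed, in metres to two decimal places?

Volume = 233 g / 1.04 g·cm⁻³ = 224.0385 cm³ = 224038.5 mm³.
Cross-section of 2.85 mm filament: π·(2.85/2)² = 6.3794 mm².
Length = 224038.5 / 6.3794 = 35119.06 mm = 35.12 m.

35.12 m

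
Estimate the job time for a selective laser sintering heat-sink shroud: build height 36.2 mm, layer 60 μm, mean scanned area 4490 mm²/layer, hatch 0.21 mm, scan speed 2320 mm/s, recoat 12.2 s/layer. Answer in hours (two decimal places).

3.59 hours

Layers = ⌈36.2/0.06⌉ = 604.
Per-layer scan distance = 4490 / 0.21 = 21381 mm.
Laser time per layer = 21381 / 2320 = 9.2159 s.
Time per layer = 9.2159 + 12.2, so 21.4159 s.
604 layers × 21.4159 s/layer = 12935.2036 s, i.e. 3.59 hours.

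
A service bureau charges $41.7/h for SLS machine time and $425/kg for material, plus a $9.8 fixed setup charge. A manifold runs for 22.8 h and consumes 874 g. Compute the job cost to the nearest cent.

$1332.01

Machine cost = 41.7 × 22.8 = $950.76.
Material cost = 425 × 874/1000, so $371.45.
Total = 950.76 + 371.45 + 9.8 = $1332.01.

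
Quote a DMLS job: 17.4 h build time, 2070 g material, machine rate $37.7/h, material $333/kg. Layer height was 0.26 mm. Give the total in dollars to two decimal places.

$1345.29

Time charge: 37.7 × 17.4 → $655.98.
Material charge: 333 × 2070/1000 → $689.31.
Job cost: 655.98 + 689.31 = $1345.29.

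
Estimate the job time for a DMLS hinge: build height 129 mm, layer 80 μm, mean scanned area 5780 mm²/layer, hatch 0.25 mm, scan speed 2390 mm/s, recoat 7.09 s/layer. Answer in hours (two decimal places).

7.51 hours

Layers = ⌈129/0.08⌉ = 1613.
Hatch length per layer = 5780 / 0.25, so 23120 mm.
Scan time per layer: 23120 / 2390 → 9.6736 s.
Layer cycle: 9.6736 + 7.09 → 16.7636 s.
Build time = 1613 × 16.7636 = 27039.6868 s = 7.51 hours.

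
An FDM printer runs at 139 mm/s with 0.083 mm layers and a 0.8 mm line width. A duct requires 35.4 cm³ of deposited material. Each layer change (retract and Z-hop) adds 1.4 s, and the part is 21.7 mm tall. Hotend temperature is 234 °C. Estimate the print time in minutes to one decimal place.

70.0 minutes

Bead cross-section: 0.083 × 0.8 → 0.0664 mm².
Toolpath length = 35.4 cm³ / 0.0664 mm² = 35400 / 0.0664 = 533132.5 mm.
Print-move time: 533132.5 / 139 → 3835.5 s.
Number of layers: 21.7 / 0.083 → 262 (rounded up).
Layer-change overhead = 262 × 1.4 = 366.8 s.
Total = 3835.5 + 366.8 = 4202.3 s = 70.0 minutes.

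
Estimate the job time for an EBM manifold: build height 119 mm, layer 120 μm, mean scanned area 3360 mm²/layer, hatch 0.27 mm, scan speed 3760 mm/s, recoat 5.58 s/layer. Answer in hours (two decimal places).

Layer count = ceil(119 / 0.12) = 992.
Per-layer scan distance: 3360 / 0.27 → 12444.4 mm.
Scan time per layer = 12444.4 / 3760 = 3.3097 s.
Layer cycle: 3.3097 + 5.58 → 8.8897 s.
Total: 992 × 8.8897 s = 8818.5824 s → 2.45 hours.

2.45 hours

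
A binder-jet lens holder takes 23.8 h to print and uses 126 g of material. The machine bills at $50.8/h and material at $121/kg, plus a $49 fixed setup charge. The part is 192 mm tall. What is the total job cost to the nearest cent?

$1273.29

Machine cost: 50.8 × 23.8 → $1209.04.
Feedstock cost = 121 × 126/1000, so $15.246.
Total = 1209.04 + 15.246 + 49 = 1273.286 ≈ $1273.29.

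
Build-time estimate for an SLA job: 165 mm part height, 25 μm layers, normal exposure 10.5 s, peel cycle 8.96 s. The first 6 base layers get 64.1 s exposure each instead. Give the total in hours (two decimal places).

Number of layers: 165 / 0.025 → 6600 (rounded up).
Burn-in layers: 6 × (64.1 + 8.96) → 438.36 s.
Normal layers = 6594 × (10.5 + 8.96) = 128319.24 s.
Total = 438.36 + 128319.24 = 128757.6 s = 35.77 hours.

35.77 hours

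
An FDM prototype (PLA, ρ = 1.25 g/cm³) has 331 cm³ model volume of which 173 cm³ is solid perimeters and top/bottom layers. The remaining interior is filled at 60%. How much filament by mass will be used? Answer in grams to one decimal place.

334.8 g

Volume inside the shell: 331 − 173 → 158 cm³.
Deposited infill: 0.60 × 158 → 94.8 cm³.
Deposited volume: 173 + 94.8 → 267.8 cm³.
Mass: 267.8 × 1.25 → 334.75 g.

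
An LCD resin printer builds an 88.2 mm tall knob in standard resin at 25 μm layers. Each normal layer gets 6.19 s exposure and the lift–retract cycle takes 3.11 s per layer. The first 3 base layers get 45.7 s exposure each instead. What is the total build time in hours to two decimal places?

Layers = ⌈88.2/0.025⌉ = 3528.
Base layers = 3 × (45.7 + 3.11) = 146.43 s.
Regular layers = 3525 × (6.19 + 3.11), so 32782.5 s.
Total = 146.43 + 32782.5 = 32928.93 s = 9.15 hours.

9.15 hours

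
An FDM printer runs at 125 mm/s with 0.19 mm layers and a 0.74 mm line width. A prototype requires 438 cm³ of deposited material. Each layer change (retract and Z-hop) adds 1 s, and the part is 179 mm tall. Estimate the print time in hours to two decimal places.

Line area = 0.19 × 0.74, so 0.1406 mm².
Total extruded path = 438000/0.1406 = 3115220.5 mm.
Time extruding = 3115220.5 / 125, so 24921.8 s.
Layer count = ceil(179 / 0.19) = 943.
Layer-change overhead = 943 × 1, so 943 s.
Total = 24921.8 + 943 = 25864.8 s = 7.18 hours.

7.18 hours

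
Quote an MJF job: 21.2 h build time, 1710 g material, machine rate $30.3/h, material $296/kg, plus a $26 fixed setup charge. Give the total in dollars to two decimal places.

$1174.52

Machine cost: 30.3 × 21.2 → $642.36.
Feedstock cost = 296 × 1710/1000, so $506.16.
Adding setup: 642.36 + 506.16 + 26 → $1174.52.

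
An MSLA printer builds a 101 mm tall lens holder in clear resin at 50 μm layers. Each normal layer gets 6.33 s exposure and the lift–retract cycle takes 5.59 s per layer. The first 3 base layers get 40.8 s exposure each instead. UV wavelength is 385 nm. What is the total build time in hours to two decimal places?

6.72 hours

Layer count = ceil(101 / 0.05) = 2020.
Base layers = 3 × (40.8 + 5.59) = 139.17 s.
Normal layers = 2017 × (6.33 + 5.59) = 24042.64 s.
Total = 139.17 + 24042.64 = 24181.81 s = 6.72 hours.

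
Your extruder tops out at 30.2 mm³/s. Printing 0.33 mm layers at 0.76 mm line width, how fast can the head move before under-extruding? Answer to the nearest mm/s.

120 mm/s

A = 0.33 × 0.76, so 0.2508 mm².
v_max = Q/A = 30.2/0.2508 = 120.41 mm/s → 120 mm/s.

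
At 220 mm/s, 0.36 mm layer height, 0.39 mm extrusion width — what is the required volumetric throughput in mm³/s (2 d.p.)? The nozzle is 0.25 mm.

Bead cross-section: 0.36 × 0.39 → 0.1404 mm².
Q = v·A = 220 × 0.1404 = 30.89 mm³/s.

30.89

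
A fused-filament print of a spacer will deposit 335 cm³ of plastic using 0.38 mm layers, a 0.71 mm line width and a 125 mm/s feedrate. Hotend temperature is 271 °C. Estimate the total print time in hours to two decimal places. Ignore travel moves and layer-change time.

2.76 hours

Line area: 0.38 × 0.71 → 0.2698 mm².
Toolpath length = 335 cm³ / 0.2698 mm² = 335000 / 0.2698 = 1241660.5 mm.
Time extruding: 1241660.5 / 125 → 9933.3 s.
Converting: 9933.3 s = 2.76 hours.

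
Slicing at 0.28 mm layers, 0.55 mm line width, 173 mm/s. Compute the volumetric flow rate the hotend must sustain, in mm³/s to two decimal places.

26.64

A: 0.28 × 0.55 → 0.154 mm².
Q = v·A = 173 × 0.154 = 26.64 mm³/s.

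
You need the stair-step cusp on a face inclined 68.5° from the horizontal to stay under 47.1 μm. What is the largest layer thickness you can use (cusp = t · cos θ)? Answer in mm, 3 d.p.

cos(68.5°) = 0.3665; t_max = 0.0471/0.3665 = 0.129 mm.

0.129 mm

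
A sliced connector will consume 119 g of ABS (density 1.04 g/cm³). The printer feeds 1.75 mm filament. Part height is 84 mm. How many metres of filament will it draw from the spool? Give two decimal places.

47.57 m

Volume = 119 g / 1.04 g·cm⁻³ = 114.4231 cm³ = 114423.1 mm³.
A = π r² = π × 0.875² = 2.4053 mm².
Length = 114423.1 / 2.4053 = 47571.24 mm = 47.57 m.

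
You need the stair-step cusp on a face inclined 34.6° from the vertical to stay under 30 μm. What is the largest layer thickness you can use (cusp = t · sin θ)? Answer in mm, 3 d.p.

0.053 mm

t = h_c / sin θ = 0.03 / 0.5678 = 0.053 mm.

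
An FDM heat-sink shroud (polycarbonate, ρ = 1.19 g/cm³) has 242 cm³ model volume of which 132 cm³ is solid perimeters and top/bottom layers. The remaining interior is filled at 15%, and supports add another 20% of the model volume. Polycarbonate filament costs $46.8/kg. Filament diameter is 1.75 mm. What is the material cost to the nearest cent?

Infill region = 242 − 132, so 110 cm³.
Infill volume: 0.15 × 110 → 16.5 cm³.
Support: 0.20 × 242 → 48.4 cm³.
Deposited volume = 132 + 16.5 + 48.4, so 196.9 cm³.
Mass = 196.9 × 1.19, so 234.311 g.
Cost = 234.311 g / 1000 × $46.8/kg = $10.97.

$10.97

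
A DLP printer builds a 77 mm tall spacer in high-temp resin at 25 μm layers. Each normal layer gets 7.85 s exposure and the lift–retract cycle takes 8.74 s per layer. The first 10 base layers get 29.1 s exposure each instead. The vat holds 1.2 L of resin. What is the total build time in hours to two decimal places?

14.25 hours

Layer count = ceil(77 / 0.025) = 3080.
Bottom layers: 10 × (29.1 + 8.74) → 378.4 s.
Regular layers: 3070 × (7.85 + 8.74) → 50931.3 s.
Total = 378.4 + 50931.3 = 51309.7 s = 14.25 hours.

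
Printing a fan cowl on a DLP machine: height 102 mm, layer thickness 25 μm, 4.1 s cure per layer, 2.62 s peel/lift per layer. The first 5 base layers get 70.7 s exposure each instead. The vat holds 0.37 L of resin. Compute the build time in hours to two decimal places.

Layers = ⌈102/0.025⌉ = 4080.
Burn-in layers = 5 × (70.7 + 2.62) = 366.6 s.
Normal layers = 4075 × (4.1 + 2.62) = 27384 s.
Sum: 366.6 + 27384 = 27750.6 s → 7.71 hours.

7.71 hours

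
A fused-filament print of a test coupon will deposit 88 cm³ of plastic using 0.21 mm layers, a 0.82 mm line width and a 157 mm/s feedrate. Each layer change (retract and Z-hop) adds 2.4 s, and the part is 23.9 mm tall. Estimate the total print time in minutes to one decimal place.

Bead cross-section: 0.21 × 0.82 → 0.1722 mm².
Toolpath length = 88 cm³ / 0.1722 mm² = 88000 / 0.1722 = 511033.7 mm.
Time extruding: 511033.7 / 157 → 3255 s.
Layers = ⌈23.9/0.21⌉ = 114.
Layer-change overhead: 114 × 2.4 → 273.6 s.
Altogether 3255 + 273.6 = 3528.6 s, i.e. 58.8 minutes.

58.8 minutes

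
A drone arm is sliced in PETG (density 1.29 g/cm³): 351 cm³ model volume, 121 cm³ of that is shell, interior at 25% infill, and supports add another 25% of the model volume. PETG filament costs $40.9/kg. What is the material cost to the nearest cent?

Infill region: 351 − 121 → 230 cm³.
Infill volume: 0.25 × 230 → 57.5 cm³.
Support = 0.25 × 351, so 87.75 cm³.
Total printed volume = 121 + 57.5 + 87.75 = 266.25 cm³.
Mass: 266.25 × 1.29 → 343.4625 g.
At $40.9/kg: 343.4625/1000 × 40.9 = $14.05.

$14.05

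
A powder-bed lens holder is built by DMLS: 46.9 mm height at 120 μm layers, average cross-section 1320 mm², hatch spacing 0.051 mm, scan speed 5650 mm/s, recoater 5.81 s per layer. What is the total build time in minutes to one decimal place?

Number of layers: 46.9 / 0.12 → 391 (rounded up).
Scan path per layer: 1320 / 0.051 → 25882.4 mm.
Per-layer scan time = 25882.4 / 5650 = 4.581 s.
Time per layer = 4.581 + 5.81, so 10.391 s.
Total: 391 × 10.391 s = 4062.881 s → 67.7 minutes.

67.7 minutes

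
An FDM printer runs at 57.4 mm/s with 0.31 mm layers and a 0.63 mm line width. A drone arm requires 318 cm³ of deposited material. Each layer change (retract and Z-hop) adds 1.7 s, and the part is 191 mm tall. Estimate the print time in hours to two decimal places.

Extrusion cross-section = 0.31 × 0.63, so 0.1953 mm².
Toolpath length = 318 cm³ / 0.1953 mm² = 318000 / 0.1953 = 1628264.2 mm.
Time extruding: 1628264.2 / 57.4 → 28367 s.
Layer count = ceil(191 / 0.31) = 617.
Non-print overhead: 617 × 1.7 → 1048.9 s.
Altogether 28367 + 1048.9 = 29415.9 s, i.e. 8.17 hours.

8.17 hours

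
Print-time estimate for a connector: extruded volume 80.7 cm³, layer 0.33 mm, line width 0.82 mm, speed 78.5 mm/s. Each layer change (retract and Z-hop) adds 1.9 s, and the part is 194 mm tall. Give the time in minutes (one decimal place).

81.9 minutes

Line area: 0.33 × 0.82 → 0.2706 mm².
Total extruded path = 80700/0.2706 = 298226.2 mm.
Print-move time = 298226.2 / 78.5 = 3799.1 s.
Layer count = ceil(194 / 0.33) = 588.
Z-hop total: 588 × 1.9 → 1117.2 s.
Altogether 3799.1 + 1117.2 = 4916.3 s, i.e. 81.9 minutes.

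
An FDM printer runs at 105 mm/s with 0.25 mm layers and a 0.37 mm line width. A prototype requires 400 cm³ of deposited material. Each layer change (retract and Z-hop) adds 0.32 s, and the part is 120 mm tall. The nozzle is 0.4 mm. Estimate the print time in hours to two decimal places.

Bead cross-section = 0.25 × 0.37, so 0.0925 mm².
Total extruded path = 400000/0.0925 = 4324324.3 mm.
Extrusion time = 4324324.3 / 105, so 41184 s.
Layer count = ceil(120 / 0.25) = 480.
Layer-change overhead: 480 × 0.32 → 153.6 s.
Total = 41184 + 153.6 = 41337.6 s = 11.48 hours.

11.48 hours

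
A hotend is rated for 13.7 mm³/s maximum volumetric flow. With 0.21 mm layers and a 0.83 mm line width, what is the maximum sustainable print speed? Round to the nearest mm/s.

Extrusion cross-section = 0.21 × 0.83 = 0.1743 mm².
v_max = Q/A = 13.7/0.1743 = 78.60 mm/s → 79 mm/s.

79 mm/s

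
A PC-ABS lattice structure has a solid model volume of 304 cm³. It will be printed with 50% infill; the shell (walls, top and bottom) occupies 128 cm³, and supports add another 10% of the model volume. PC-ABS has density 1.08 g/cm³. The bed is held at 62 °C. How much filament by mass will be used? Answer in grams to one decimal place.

Interior volume = 304 − 128, so 176 cm³.
Deposited infill = 0.50 × 176, so 88 cm³.
Support = 0.10 × 304 = 30.4 cm³.
Total extruded: 128 + 88 + 30.4 → 246.4 cm³.
Mass = 246.4 × 1.08 = 266.112 g.

266.1 g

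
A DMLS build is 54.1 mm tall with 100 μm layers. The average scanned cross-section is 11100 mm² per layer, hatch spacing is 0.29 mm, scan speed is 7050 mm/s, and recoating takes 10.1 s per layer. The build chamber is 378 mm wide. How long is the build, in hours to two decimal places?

Layer count = ceil(54.1 / 0.1) = 541.
Scan path per layer: 11100 / 0.29 → 38275.9 mm.
Scan time per layer = 38275.9 / 7050 = 5.4292 s.
Time per layer = 5.4292 + 10.1 = 15.5292 s.
541 layers × 15.5292 s/layer = 8401.2972 s, i.e. 2.33 hours.

2.33 hours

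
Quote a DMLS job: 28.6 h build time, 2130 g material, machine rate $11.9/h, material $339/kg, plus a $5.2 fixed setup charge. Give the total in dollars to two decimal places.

Machine-time cost = 11.9 × 28.6, so $340.34.
Material cost = 339 × 2130/1000 = $722.07.
Adding setup: 340.34 + 722.07 + 5.2 → $1067.61.

$1067.61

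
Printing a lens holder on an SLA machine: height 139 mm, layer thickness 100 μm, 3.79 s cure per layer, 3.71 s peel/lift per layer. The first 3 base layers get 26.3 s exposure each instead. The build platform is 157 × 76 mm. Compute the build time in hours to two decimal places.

Layer count = ceil(139 / 0.1) = 1390.
Bottom layers = 3 × (26.3 + 3.71) = 90.03 s.
Normal layers = 1387 × (3.79 + 3.71) = 10402.5 s.
Sum: 90.03 + 10402.5 = 10492.53 s → 2.91 hours.

2.91 hours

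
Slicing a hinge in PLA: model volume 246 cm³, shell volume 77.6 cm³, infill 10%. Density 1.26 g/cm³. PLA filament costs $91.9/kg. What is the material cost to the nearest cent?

$10.94

Infill region = 246 − 77.6, so 168.4 cm³.
Deposited infill = 0.10 × 168.4, so 16.84 cm³.
Deposited volume: 77.6 + 16.84 → 94.44 cm³.
Mass: 94.44 × 1.26 → 118.9944 g.
At $91.9/kg: 118.9944/1000 × 91.9 = $10.94.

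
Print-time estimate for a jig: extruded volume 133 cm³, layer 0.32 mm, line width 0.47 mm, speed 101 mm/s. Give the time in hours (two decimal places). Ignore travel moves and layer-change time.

2.43 hours

Extrusion cross-section: 0.32 × 0.47 → 0.1504 mm².
Total extruded path = 133000/0.1504 = 884308.5 mm.
Print-move time: 884308.5 / 101 → 8755.5 s.
8755.5 s = 2.43 hours.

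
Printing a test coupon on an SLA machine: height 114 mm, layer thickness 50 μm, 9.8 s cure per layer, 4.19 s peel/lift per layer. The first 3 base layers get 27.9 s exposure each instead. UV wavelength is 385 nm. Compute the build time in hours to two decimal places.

8.88 hours

Layers = ⌈114/0.05⌉ = 2280.
Base layers = 3 × (27.9 + 4.19), so 96.27 s.
Regular layers = 2277 × (9.8 + 4.19), so 31855.23 s.
Sum: 96.27 + 31855.23 = 31951.5 s → 8.88 hours.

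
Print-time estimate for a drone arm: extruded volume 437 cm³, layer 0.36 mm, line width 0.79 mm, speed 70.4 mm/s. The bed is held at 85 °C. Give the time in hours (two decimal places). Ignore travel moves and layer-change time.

Bead cross-section: 0.36 × 0.79 → 0.2844 mm².
Toolpath length = 437 cm³ / 0.2844 mm² = 437000 / 0.2844 = 1536568.2 mm.
Time extruding: 1536568.2 / 70.4 → 21826.3 s.
That's 21826.3 s → 6.06 hours.

6.06 hours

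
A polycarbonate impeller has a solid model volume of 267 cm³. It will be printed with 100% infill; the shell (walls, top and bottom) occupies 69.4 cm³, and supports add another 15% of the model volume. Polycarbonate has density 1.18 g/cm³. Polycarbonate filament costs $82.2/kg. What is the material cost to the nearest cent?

$29.78

Infill region = 267 − 69.4 = 197.6 cm³.
Infill deposited = 1.00 × 197.6 = 197.6 cm³.
Support = 0.15 × 267 = 40.05 cm³.
Total extruded = 69.4 + 197.6 + 40.05 = 307.05 cm³.
Mass = 307.05 × 1.18 = 362.319 g.
At $82.2/kg: 362.319/1000 × 82.2 = $29.78.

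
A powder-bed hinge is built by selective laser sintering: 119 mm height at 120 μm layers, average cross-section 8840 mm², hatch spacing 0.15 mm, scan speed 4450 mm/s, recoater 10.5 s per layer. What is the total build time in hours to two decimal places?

6.54 hours

Layers = ⌈119/0.12⌉ = 992.
Hatch length per layer = 8840 / 0.15, so 58933.3 mm.
Scan time per layer = 58933.3 / 4450 = 13.2434 s.
Time per layer: 13.2434 + 10.5 → 23.7434 s.
992 layers × 23.7434 s/layer = 23553.4528 s, i.e. 6.54 hours.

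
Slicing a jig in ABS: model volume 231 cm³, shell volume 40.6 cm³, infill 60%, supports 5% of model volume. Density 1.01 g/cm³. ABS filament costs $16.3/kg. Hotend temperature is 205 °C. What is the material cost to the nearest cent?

Infill region = 231 − 40.6, so 190.4 cm³.
Infill deposited = 0.60 × 190.4 = 114.24 cm³.
Support = 0.05 × 231 = 11.55 cm³.
Total printed volume: 40.6 + 114.24 + 11.55 → 166.39 cm³.
Mass = 166.39 × 1.01 = 168.0539 g.
At $16.3/kg: 168.0539/1000 × 16.3 = $2.74.

$2.74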